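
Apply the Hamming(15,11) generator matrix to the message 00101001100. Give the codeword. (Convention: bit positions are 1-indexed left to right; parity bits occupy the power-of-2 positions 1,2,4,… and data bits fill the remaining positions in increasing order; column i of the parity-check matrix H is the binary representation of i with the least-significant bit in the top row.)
Codeword c = d · G (mod 2), d = 00101001100:
  c[0] = d·G[:,0] = (00101001100)·(11011010101) mod 2 = 0+0+0+0+1+0+0+0+1+0+0 mod 2 = 0
  c[1] = d·G[:,1] = (00101001100)·(10110110011) mod 2 = 0+0+1+0+0+0+0+0+0+0+0 mod 2 = 1
  c[2] = d·G[:,2] = (00101001100)·(10000000000) mod 2 = 0+0+0+0+0+0+0+0+0+0+0 mod 2 = 0
  c[3] = d·G[:,3] = (00101001100)·(01110001111) mod 2 = 0+0+1+0+0+0+0+1+1+0+0 mod 2 = 1
  c[4] = d·G[:,4] = (00101001100)·(01000000000) mod 2 = 0+0+0+0+0+0+0+0+0+0+0 mod 2 = 0
  c[5] = d·G[:,5] = (00101001100)·(00100000000) mod 2 = 0+0+1+0+0+0+0+0+0+0+0 mod 2 = 1
  c[6] = d·G[:,6] = (00101001100)·(00010000000) mod 2 = 0+0+0+0+0+0+0+0+0+0+0 mod 2 = 0
  c[7] = d·G[:,7] = (00101001100)·(00001111111) mod 2 = 0+0+0+0+1+0+0+1+1+0+0 mod 2 = 1
  c[8] = d·G[:,8] = (00101001100)·(00001000000) mod 2 = 0+0+0+0+1+0+0+0+0+0+0 mod 2 = 1
  c[9] = d·G[:,9] = (00101001100)·(00000100000) mod 2 = 0+0+0+0+0+0+0+0+0+0+0 mod 2 = 0
  c[10] = d·G[:,10] = (00101001100)·(00000010000) mod 2 = 0+0+0+0+0+0+0+0+0+0+0 mod 2 = 0
  c[11] = d·G[:,11] = (00101001100)·(00000001000) mod 2 = 0+0+0+0+0+0+0+1+0+0+0 mod 2 = 1
  c[12] = d·G[:,12] = (00101001100)·(00000000100) mod 2 = 0+0+0+0+0+0+0+0+1+0+0 mod 2 = 1
  c[13] = d·G[:,13] = (00101001100)·(00000000010) mod 2 = 0+0+0+0+0+0+0+0+0+0+0 mod 2 = 0
  c[14] = d·G[:,14] = (00101001100)·(00000000001) mod 2 = 0+0+0+0+0+0+0+0+0+0+0 mod 2 = 0
Codeword = 010101011001100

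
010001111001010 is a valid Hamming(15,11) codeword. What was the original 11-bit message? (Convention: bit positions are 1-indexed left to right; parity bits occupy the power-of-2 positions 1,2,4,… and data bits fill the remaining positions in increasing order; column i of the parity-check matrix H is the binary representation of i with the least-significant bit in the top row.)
Parity bits occupy power-of-2 positions; data bits are at positions {3,5,6,7,9,10,11,12,13,14,15} (1-indexed).
Extract: c[3]=0 c[5]=0 c[6]=1 c[7]=1 c[9]=1 c[10]=0 c[11]=0 c[12]=1 c[13]=0 c[14]=1 c[15]=0
Data = 00111001010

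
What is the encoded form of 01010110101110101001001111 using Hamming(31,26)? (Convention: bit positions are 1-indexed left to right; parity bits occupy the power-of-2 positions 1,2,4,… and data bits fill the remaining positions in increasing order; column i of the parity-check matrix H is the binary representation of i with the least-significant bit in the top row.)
Codeword c = d · G (mod 2), d = 01010110101110101001001111:
  c[0] = d·G[:,0] = (01010110101110101001001111)·(11011010101101010101010101) mod 2 = 0+1+0+1+0+0+1+0+1+0+1+1+0+0+0+0+0+0+0+1+0+0+0+1+0+1 mod 2 = 1
  c[1] = d·G[:,1] = (01010110101110101001001111)·(10110110011011001100110011) mod 2 = 0+0+0+1+0+1+1+0+0+0+1+0+1+0+0+0+1+0+0+0+0+0+0+0+1+1 mod 2 = 0
  c[2] = d·G[:,2] = (01010110101110101001001111)·(10000000000000000000000000) mod 2 = 0+0+0+0+0+0+0+0+0+0+0+0+0+0+0+0+0+0+0+0+0+0+0+0+0+0 mod 2 = 0
  c[3] = d·G[:,3] = (01010110101110101001001111)·(01110001111000111100001111) mod 2 = 0+1+0+1+0+0+0+0+1+0+1+0+0+0+1+0+1+0+0+0+0+0+1+1+1+1 mod 2 = 0
  c[4] = d·G[:,4] = (01010110101110101001001111)·(01000000000000000000000000) mod 2 = 0+1+0+0+0+0+0+0+0+0+0+0+0+0+0+0+0+0+0+0+0+0+0+0+0+0 mod 2 = 1
  c[5] = d·G[:,5] = (01010110101110101001001111)·(00100000000000000000000000) mod 2 = 0+0+0+0+0+0+0+0+0+0+0+0+0+0+0+0+0+0+0+0+0+0+0+0+0+0 mod 2 = 0
  c[6] = d·G[:,6] = (01010110101110101001001111)·(00010000000000000000000000) mod 2 = 0+0+0+1+0+0+0+0+0+0+0+0+0+0+0+0+0+0+0+0+0+0+0+0+0+0 mod 2 = 1
  c[7] = d·G[:,7] = (01010110101110101001001111)·(00001111111000000011111111) mod 2 = 0+0+0+0+0+1+1+0+1+0+1+0+0+0+0+0+0+0+0+1+0+0+1+1+1+1 mod 2 = 1
  c[8] = d·G[:,8] = (01010110101110101001001111)·(00001000000000000000000000) mod 2 = 0+0+0+0+0+0+0+0+0+0+0+0+0+0+0+0+0+0+0+0+0+0+0+0+0+0 mod 2 = 0
  c[9] = d·G[:,9] = (01010110101110101001001111)·(00000100000000000000000000) mod 2 = 0+0+0+0+0+1+0+0+0+0+0+0+0+0+0+0+0+0+0+0+0+0+0+0+0+0 mod 2 = 1
  c[10] = d·G[:,10] = (01010110101110101001001111)·(00000010000000000000000000) mod 2 = 0+0+0+0+0+0+1+0+0+0+0+0+0+0+0+0+0+0+0+0+0+0+0+0+0+0 mod 2 = 1
  c[11] = d·G[:,11] = (01010110101110101001001111)·(00000001000000000000000000) mod 2 = 0+0+0+0+0+0+0+0+0+0+0+0+0+0+0+0+0+0+0+0+0+0+0+0+0+0 mod 2 = 0
  c[12] = d·G[:,12] = (01010110101110101001001111)·(00000000100000000000000000) mod 2 = 0+0+0+0+0+0+0+0+1+0+0+0+0+0+0+0+0+0+0+0+0+0+0+0+0+0 mod 2 = 1
  c[13] = d·G[:,13] = (01010110101110101001001111)·(00000000010000000000000000) mod 2 = 0+0+0+0+0+0+0+0+0+0+0+0+0+0+0+0+0+0+0+0+0+0+0+0+0+0 mod 2 = 0
  c[14] = d·G[:,14] = (01010110101110101001001111)·(00000000001000000000000000) mod 2 = 0+0+0+0+0+0+0+0+0+0+1+0+0+0+0+0+0+0+0+0+0+0+0+0+0+0 mod 2 = 1
  c[15] = d·G[:,15] = (01010110101110101001001111)·(00000000000111111111111111) mod 2 = 0+0+0+0+0+0+0+0+0+0+0+1+1+0+1+0+1+0+0+1+0+0+1+1+1+1 mod 2 = 1
  c[16] = d·G[:,16] = (01010110101110101001001111)·(00000000000100000000000000) mod 2 = 0+0+0+0+0+0+0+0+0+0+0+1+0+0+0+0+0+0+0+0+0+0+0+0+0+0 mod 2 = 1
  c[17] = d·G[:,17] = (01010110101110101001001111)·(00000000000010000000000000) mod 2 = 0+0+0+0+0+0+0+0+0+0+0+0+1+0+0+0+0+0+0+0+0+0+0+0+0+0 mod 2 = 1
  c[18] = d·G[:,18] = (01010110101110101001001111)·(00000000000001000000000000) mod 2 = 0+0+0+0+0+0+0+0+0+0+0+0+0+0+0+0+0+0+0+0+0+0+0+0+0+0 mod 2 = 0
  c[19] = d·G[:,19] = (01010110101110101001001111)·(00000000000000100000000000) mod 2 = 0+0+0+0+0+0+0+0+0+0+0+0+0+0+1+0+0+0+0+0+0+0+0+0+0+0 mod 2 = 1
  c[20] = d·G[:,20] = (01010110101110101001001111)·(00000000000000010000000000) mod 2 = 0+0+0+0+0+0+0+0+0+0+0+0+0+0+0+0+0+0+0+0+0+0+0+0+0+0 mod 2 = 0
  c[21] = d·G[:,21] = (01010110101110101001001111)·(00000000000000001000000000) mod 2 = 0+0+0+0+0+0+0+0+0+0+0+0+0+0+0+0+1+0+0+0+0+0+0+0+0+0 mod 2 = 1
  c[22] = d·G[:,22] = (01010110101110101001001111)·(00000000000000000100000000) mod 2 = 0+0+0+0+0+0+0+0+0+0+0+0+0+0+0+0+0+0+0+0+0+0+0+0+0+0 mod 2 = 0
  c[23] = d·G[:,23] = (01010110101110101001001111)·(00000000000000000010000000) mod 2 = 0+0+0+0+0+0+0+0+0+0+0+0+0+0+0+0+0+0+0+0+0+0+0+0+0+0 mod 2 = 0
  c[24] = d·G[:,24] = (01010110101110101001001111)·(00000000000000000001000000) mod 2 = 0+0+0+0+0+0+0+0+0+0+0+0+0+0+0+0+0+0+0+1+0+0+0+0+0+0 mod 2 = 1
  c[25] = d·G[:,25] = (01010110101110101001001111)·(00000000000000000000100000) mod 2 = 0+0+0+0+0+0+0+0+0+0+0+0+0+0+0+0+0+0+0+0+0+0+0+0+0+0 mod 2 = 0
  c[26] = d·G[:,26] = (01010110101110101001001111)·(00000000000000000000010000) mod 2 = 0+0+0+0+0+0+0+0+0+0+0+0+0+0+0+0+0+0+0+0+0+0+0+0+0+0 mod 2 = 0
  c[27] = d·G[:,27] = (01010110101110101001001111)·(00000000000000000000001000) mod 2 = 0+0+0+0+0+0+0+0+0+0+0+0+0+0+0+0+0+0+0+0+0+0+1+0+0+0 mod 2 = 1
  c[28] = d·G[:,28] = (01010110101110101001001111)·(00000000000000000000000100) mod 2 = 0+0+0+0+0+0+0+0+0+0+0+0+0+0+0+0+0+0+0+0+0+0+0+1+0+0 mod 2 = 1
  c[29] = d·G[:,29] = (01010110101110101001001111)·(00000000000000000000000010) mod 2 = 0+0+0+0+0+0+0+0+0+0+0+0+0+0+0+0+0+0+0+0+0+0+0+0+1+0 mod 2 = 1
  c[30] = d·G[:,30] = (01010110101110101001001111)·(00000000000000000000000001) mod 2 = 0+0+0+0+0+0+0+0+0+0+0+0+0+0+0+0+0+0+0+0+0+0+0+0+0+1 mod 2 = 1
Codeword = 1000101101101011110101001001111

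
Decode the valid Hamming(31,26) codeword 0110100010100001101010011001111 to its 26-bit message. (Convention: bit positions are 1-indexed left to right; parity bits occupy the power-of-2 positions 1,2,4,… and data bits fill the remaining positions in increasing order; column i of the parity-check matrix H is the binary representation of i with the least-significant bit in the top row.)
Parity bits occupy power-of-2 positions; data bits are at positions {3,5,6,7,9,10,11,12,13,14,15,17,18,19,20,21,22,23,24,25,26,27,28,29,30,31} (1-indexed).
Extract: c[3]=1 c[5]=1 c[6]=0 c[7]=0 c[9]=1 c[10]=0 c[11]=1 c[12]=0 c[13]=0 c[14]=0 c[15]=0 c[17]=1 c[18]=0 c[19]=1 c[20]=0 c[21]=1 c[22]=0 c[23]=0 c[24]=1 c[25]=1 c[26]=0 c[27]=0 c[28]=1 c[29]=1 c[30]=1 c[31]=1
Data = 11001010000101010011001111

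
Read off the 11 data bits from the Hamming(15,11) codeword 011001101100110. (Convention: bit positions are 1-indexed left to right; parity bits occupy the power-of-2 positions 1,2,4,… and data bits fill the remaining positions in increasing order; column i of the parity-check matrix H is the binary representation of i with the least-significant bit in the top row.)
Parity bits occupy power-of-2 positions; data bits are at positions {3,5,6,7,9,10,11,12,13,14,15} (1-indexed).
Extract: c[3]=1 c[5]=0 c[6]=1 c[7]=1 c[9]=1 c[10]=1 c[11]=0 c[12]=0 c[13]=1 c[14]=1 c[15]=0
Data = 10111100110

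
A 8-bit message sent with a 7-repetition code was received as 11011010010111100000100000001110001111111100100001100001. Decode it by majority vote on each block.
Split into 7-bit blocks and majority-vote each:
  block 1 = 1101101: 5 ones, 2 zeros → 1
  block 2 = 0010111: 4 ones, 3 zeros → 1
  block 3 = 1000001: 2 ones, 5 zeros → 0
  block 4 = 0000000: 0 ones, 7 zeros → 0
  block 5 = 1110001: 4 ones, 3 zeros → 1
  block 6 = 1111111: 7 ones, 0 zeros → 1
  block 7 = 0010000: 1 ones, 6 zeros → 0
  block 8 = 1100001: 3 ones, 4 zeros → 0
Decoded = 11001100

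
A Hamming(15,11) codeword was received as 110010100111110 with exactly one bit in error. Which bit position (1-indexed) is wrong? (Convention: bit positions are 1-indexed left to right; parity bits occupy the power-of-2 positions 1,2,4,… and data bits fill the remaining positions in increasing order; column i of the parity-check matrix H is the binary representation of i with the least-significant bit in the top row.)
Syndrome s = H · r^T (mod 2), r = 110010100111110:
  s[0] = (101010101010101)·(110010100111110) mod 2 = 1+0+0+0+1+0+1+0+0+0+1+0+1+0+0 mod 2 = 1
  s[1] = (011001100110011)·(110010100111110) mod 2 = 0+1+0+0+0+0+1+0+0+1+1+0+0+1+0 mod 2 = 1
  s[2] = (000111100001111)·(110010100111110) mod 2 = 0+0+0+0+1+0+1+0+0+0+0+1+1+1+0 mod 2 = 1
  s[3] = (000000011111111)·(110010100111110) mod 2 = 0+0+0+0+0+0+0+0+0+1+1+1+1+1+0 mod 2 = 1
Syndrome = 1111
Column i of H is the binary representation of i, so the syndrome is the binary index of the flipped bit.
Read s = 1111 with s[0] as LSB: 1·2^0 + 1·2^1 + 1·2^2 + 1·2^3 = 15.
Error is at bit position 15.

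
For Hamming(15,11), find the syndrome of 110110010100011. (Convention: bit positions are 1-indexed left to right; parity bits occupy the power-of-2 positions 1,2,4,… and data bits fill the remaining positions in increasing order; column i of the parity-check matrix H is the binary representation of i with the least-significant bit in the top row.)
Syndrome s = H · r^T (mod 2), r = 110110010100011:
  s[0] = (101010101010101)·(110110010100011) mod 2 = 1+0+0+0+1+0+0+0+0+0+0+0+0+0+1 mod 2 = 1
  s[1] = (011001100110011)·(110110010100011) mod 2 = 0+1+0+0+0+0+0+0+0+1+0+0+0+1+1 mod 2 = 0
  s[2] = (000111100001111)·(110110010100011) mod 2 = 0+0+0+1+1+0+0+0+0+0+0+0+0+1+1 mod 2 = 0
  s[3] = (000000011111111)·(110110010100011) mod 2 = 0+0+0+0+0+0+0+1+0+1+0+0+0+1+1 mod 2 = 0
Syndrome = 1000
Non-zero syndrome: error at position 1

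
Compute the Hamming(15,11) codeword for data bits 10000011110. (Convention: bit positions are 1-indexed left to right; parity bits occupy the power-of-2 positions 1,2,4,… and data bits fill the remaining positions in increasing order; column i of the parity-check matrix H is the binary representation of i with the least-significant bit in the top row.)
Codeword c = d · G (mod 2), d = 10000011110:
  c[0] = d·G[:,0] = (10000011110)·(11011010101) mod 2 = 1+0+0+0+0+0+1+0+1+0+0 mod 2 = 1
  c[1] = d·G[:,1] = (10000011110)·(10110110011) mod 2 = 1+0+0+0+0+0+1+0+0+1+0 mod 2 = 1
  c[2] = d·G[:,2] = (10000011110)·(10000000000) mod 2 = 1+0+0+0+0+0+0+0+0+0+0 mod 2 = 1
  c[3] = d·G[:,3] = (10000011110)·(01110001111) mod 2 = 0+0+0+0+0+0+0+1+1+1+0 mod 2 = 1
  c[4] = d·G[:,4] = (10000011110)·(01000000000) mod 2 = 0+0+0+0+0+0+0+0+0+0+0 mod 2 = 0
  c[5] = d·G[:,5] = (10000011110)·(00100000000) mod 2 = 0+0+0+0+0+0+0+0+0+0+0 mod 2 = 0
  c[6] = d·G[:,6] = (10000011110)·(00010000000) mod 2 = 0+0+0+0+0+0+0+0+0+0+0 mod 2 = 0
  c[7] = d·G[:,7] = (10000011110)·(00001111111) mod 2 = 0+0+0+0+0+0+1+1+1+1+0 mod 2 = 0
  c[8] = d·G[:,8] = (10000011110)·(00001000000) mod 2 = 0+0+0+0+0+0+0+0+0+0+0 mod 2 = 0
  c[9] = d·G[:,9] = (10000011110)·(00000100000) mod 2 = 0+0+0+0+0+0+0+0+0+0+0 mod 2 = 0
  c[10] = d·G[:,10] = (10000011110)·(00000010000) mod 2 = 0+0+0+0+0+0+1+0+0+0+0 mod 2 = 1
  c[11] = d·G[:,11] = (10000011110)·(00000001000) mod 2 = 0+0+0+0+0+0+0+1+0+0+0 mod 2 = 1
  c[12] = d·G[:,12] = (10000011110)·(00000000100) mod 2 = 0+0+0+0+0+0+0+0+1+0+0 mod 2 = 1
  c[13] = d·G[:,13] = (10000011110)·(00000000010) mod 2 = 0+0+0+0+0+0+0+0+0+1+0 mod 2 = 1
  c[14] = d·G[:,14] = (10000011110)·(00000000001) mod 2 = 0+0+0+0+0+0+0+0+0+0+0 mod 2 = 0
Codeword = 111100000011110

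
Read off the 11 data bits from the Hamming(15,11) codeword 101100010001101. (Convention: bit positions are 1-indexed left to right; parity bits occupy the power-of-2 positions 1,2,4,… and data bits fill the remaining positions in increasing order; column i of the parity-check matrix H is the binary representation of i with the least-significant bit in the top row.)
Parity bits occupy power-of-2 positions; data bits are at positions {3,5,6,7,9,10,11,12,13,14,15} (1-indexed).
Extract: c[3]=1 c[5]=0 c[6]=0 c[7]=0 c[9]=0 c[10]=0 c[11]=0 c[12]=1 c[13]=1 c[14]=0 c[15]=1
Data = 10000001101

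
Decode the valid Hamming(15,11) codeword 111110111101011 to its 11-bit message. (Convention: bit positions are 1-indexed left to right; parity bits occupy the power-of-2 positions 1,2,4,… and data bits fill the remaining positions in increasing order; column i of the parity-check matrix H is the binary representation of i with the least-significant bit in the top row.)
Parity bits occupy power-of-2 positions; data bits are at positions {3,5,6,7,9,10,11,12,13,14,15} (1-indexed).
Extract: c[3]=1 c[5]=1 c[6]=0 c[7]=1 c[9]=1 c[10]=1 c[11]=0 c[12]=1 c[13]=0 c[14]=1 c[15]=1
Data = 11011101011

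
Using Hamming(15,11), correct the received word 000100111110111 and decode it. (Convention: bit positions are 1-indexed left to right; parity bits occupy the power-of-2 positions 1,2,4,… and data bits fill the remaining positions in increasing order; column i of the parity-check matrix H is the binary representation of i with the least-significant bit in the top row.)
Syndrome s = H · r^T (mod 2), r = 000100111110111:
  s[0] = (101010101010101)·(000100111110111) mod 2 = 0+0+0+0+0+0+1+0+1+0+1+0+1+0+1 mod 2 = 1
  s[1] = (011001100110011)·(000100111110111) mod 2 = 0+0+0+0+0+0+1+0+0+1+1+0+0+1+1 mod 2 = 1
  s[2] = (000111100001111)·(000100111110111) mod 2 = 0+0+0+1+0+0+1+0+0+0+0+0+1+1+1 mod 2 = 1
  s[3] = (000000011111111)·(000100111110111) mod 2 = 0+0+0+0+0+0+0+1+1+1+1+0+1+1+1 mod 2 = 1
Syndrome = 1111
Column 15 of H equals this syndrome → error at bit 15 (1-indexed).
Flip bit 15: 000100111110111 → 000100111110110
Extract data bits at positions {3,5,6,7,9,10,11,12,13,14,15}: 00011110110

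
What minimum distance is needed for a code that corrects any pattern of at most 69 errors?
Correcting t errors requires d_min ≥ 2t + 1 = 2·69 + 1 = 139.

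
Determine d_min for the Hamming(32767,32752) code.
d_min = 3 (every single-error-correcting Hamming code has d_min = 3).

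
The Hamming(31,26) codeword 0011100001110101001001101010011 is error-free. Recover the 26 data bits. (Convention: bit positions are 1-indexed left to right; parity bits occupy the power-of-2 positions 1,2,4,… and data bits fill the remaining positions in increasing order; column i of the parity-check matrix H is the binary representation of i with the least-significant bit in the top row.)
Parity bits occupy power-of-2 positions; data bits are at positions {3,5,6,7,9,10,11,12,13,14,15,17,18,19,20,21,22,23,24,25,26,27,28,29,30,31} (1-indexed).
Extract: c[3]=1 c[5]=1 c[6]=0 c[7]=0 c[9]=0 c[10]=1 c[11]=1 c[12]=1 c[13]=0 c[14]=1 c[15]=0 c[17]=0 c[18]=0 c[19]=1 c[20]=0 c[21]=0 c[22]=1 c[23]=1 c[24]=0 c[25]=1 c[26]=0 c[27]=1 c[28]=0 c[29]=0 c[30]=1 c[31]=1
Data = 11000111010001001101010011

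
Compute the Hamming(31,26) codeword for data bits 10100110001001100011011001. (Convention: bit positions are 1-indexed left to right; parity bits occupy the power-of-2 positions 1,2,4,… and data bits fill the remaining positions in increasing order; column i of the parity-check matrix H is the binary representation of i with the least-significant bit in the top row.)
Codeword c = d · G (mod 2), d = 10100110001001100011011001:
  c[0] = d·G[:,0] = (10100110001001100011011001)·(11011010101101010101010101) mod 2 = 1+0+0+0+0+0+1+0+0+0+1+0+0+1+0+0+0+0+0+1+0+1+0+0+0+1 mod 2 = 1
  c[1] = d·G[:,1] = (10100110001001100011011001)·(10110110011011001100110011) mod 2 = 1+0+1+0+0+1+1+0+0+0+1+0+0+1+0+0+0+0+0+0+0+1+0+0+0+1 mod 2 = 0
  c[2] = d·G[:,2] = (10100110001001100011011001)·(10000000000000000000000000) mod 2 = 1+0+0+0+0+0+0+0+0+0+0+0+0+0+0+0+0+0+0+0+0+0+0+0+0+0 mod 2 = 1
  c[3] = d·G[:,3] = (10100110001001100011011001)·(01110001111000111100001111) mod 2 = 0+0+1+0+0+0+0+0+0+0+1+0+0+0+1+0+0+0+0+0+0+0+1+0+0+1 mod 2 = 1
  c[4] = d·G[:,4] = (10100110001001100011011001)·(01000000000000000000000000) mod 2 = 0+0+0+0+0+0+0+0+0+0+0+0+0+0+0+0+0+0+0+0+0+0+0+0+0+0 mod 2 = 0
  c[5] = d·G[:,5] = (10100110001001100011011001)·(00100000000000000000000000) mod 2 = 0+0+1+0+0+0+0+0+0+0+0+0+0+0+0+0+0+0+0+0+0+0+0+0+0+0 mod 2 = 1
  c[6] = d·G[:,6] = (10100110001001100011011001)·(00010000000000000000000000) mod 2 = 0+0+0+0+0+0+0+0+0+0+0+0+0+0+0+0+0+0+0+0+0+0+0+0+0+0 mod 2 = 0
  c[7] = d·G[:,7] = (10100110001001100011011001)·(00001111111000000011111111) mod 2 = 0+0+0+0+0+1+1+0+0+0+1+0+0+0+0+0+0+0+1+1+0+1+1+0+0+1 mod 2 = 0
  c[8] = d·G[:,8] = (10100110001001100011011001)·(00001000000000000000000000) mod 2 = 0+0+0+0+0+0+0+0+0+0+0+0+0+0+0+0+0+0+0+0+0+0+0+0+0+0 mod 2 = 0
  c[9] = d·G[:,9] = (10100110001001100011011001)·(00000100000000000000000000) mod 2 = 0+0+0+0+0+1+0+0+0+0+0+0+0+0+0+0+0+0+0+0+0+0+0+0+0+0 mod 2 = 1
  c[10] = d·G[:,10] = (10100110001001100011011001)·(00000010000000000000000000) mod 2 = 0+0+0+0+0+0+1+0+0+0+0+0+0+0+0+0+0+0+0+0+0+0+0+0+0+0 mod 2 = 1
  c[11] = d·G[:,11] = (10100110001001100011011001)·(00000001000000000000000000) mod 2 = 0+0+0+0+0+0+0+0+0+0+0+0+0+0+0+0+0+0+0+0+0+0+0+0+0+0 mod 2 = 0
  c[12] = d·G[:,12] = (10100110001001100011011001)·(00000000100000000000000000) mod 2 = 0+0+0+0+0+0+0+0+0+0+0+0+0+0+0+0+0+0+0+0+0+0+0+0+0+0 mod 2 = 0
  c[13] = d·G[:,13] = (10100110001001100011011001)·(00000000010000000000000000) mod 2 = 0+0+0+0+0+0+0+0+0+0+0+0+0+0+0+0+0+0+0+0+0+0+0+0+0+0 mod 2 = 0
  c[14] = d·G[:,14] = (10100110001001100011011001)·(00000000001000000000000000) mod 2 = 0+0+0+0+0+0+0+0+0+0+1+0+0+0+0+0+0+0+0+0+0+0+0+0+0+0 mod 2 = 1
  c[15] = d·G[:,15] = (10100110001001100011011001)·(00000000000111111111111111) mod 2 = 0+0+0+0+0+0+0+0+0+0+0+0+0+1+1+0+0+0+1+1+0+1+1+0+0+1 mod 2 = 1
  c[16] = d·G[:,16] = (10100110001001100011011001)·(00000000000100000000000000) mod 2 = 0+0+0+0+0+0+0+0+0+0+0+0+0+0+0+0+0+0+0+0+0+0+0+0+0+0 mod 2 = 0
  c[17] = d·G[:,17] = (10100110001001100011011001)·(00000000000010000000000000) mod 2 = 0+0+0+0+0+0+0+0+0+0+0+0+0+0+0+0+0+0+0+0+0+0+0+0+0+0 mod 2 = 0
  c[18] = d·G[:,18] = (10100110001001100011011001)·(00000000000001000000000000) mod 2 = 0+0+0+0+0+0+0+0+0+0+0+0+0+1+0+0+0+0+0+0+0+0+0+0+0+0 mod 2 = 1
  c[19] = d·G[:,19] = (10100110001001100011011001)·(00000000000000100000000000) mod 2 = 0+0+0+0+0+0+0+0+0+0+0+0+0+0+1+0+0+0+0+0+0+0+0+0+0+0 mod 2 = 1
  c[20] = d·G[:,20] = (10100110001001100011011001)·(00000000000000010000000000) mod 2 = 0+0+0+0+0+0+0+0+0+0+0+0+0+0+0+0+0+0+0+0+0+0+0+0+0+0 mod 2 = 0
  c[21] = d·G[:,21] = (10100110001001100011011001)·(00000000000000001000000000) mod 2 = 0+0+0+0+0+0+0+0+0+0+0+0+0+0+0+0+0+0+0+0+0+0+0+0+0+0 mod 2 = 0
  c[22] = d·G[:,22] = (10100110001001100011011001)·(00000000000000000100000000) mod 2 = 0+0+0+0+0+0+0+0+0+0+0+0+0+0+0+0+0+0+0+0+0+0+0+0+0+0 mod 2 = 0
  c[23] = d·G[:,23] = (10100110001001100011011001)·(00000000000000000010000000) mod 2 = 0+0+0+0+0+0+0+0+0+0+0+0+0+0+0+0+0+0+1+0+0+0+0+0+0+0 mod 2 = 1
  c[24] = d·G[:,24] = (10100110001001100011011001)·(00000000000000000001000000) mod 2 = 0+0+0+0+0+0+0+0+0+0+0+0+0+0+0+0+0+0+0+1+0+0+0+0+0+0 mod 2 = 1
  c[25] = d·G[:,25] = (10100110001001100011011001)·(00000000000000000000100000) mod 2 = 0+0+0+0+0+0+0+0+0+0+0+0+0+0+0+0+0+0+0+0+0+0+0+0+0+0 mod 2 = 0
  c[26] = d·G[:,26] = (10100110001001100011011001)·(00000000000000000000010000) mod 2 = 0+0+0+0+0+0+0+0+0+0+0+0+0+0+0+0+0+0+0+0+0+1+0+0+0+0 mod 2 = 1
  c[27] = d·G[:,27] = (10100110001001100011011001)·(00000000000000000000001000) mod 2 = 0+0+0+0+0+0+0+0+0+0+0+0+0+0+0+0+0+0+0+0+0+0+1+0+0+0 mod 2 = 1
  c[28] = d·G[:,28] = (10100110001001100011011001)·(00000000000000000000000100) mod 2 = 0+0+0+0+0+0+0+0+0+0+0+0+0+0+0+0+0+0+0+0+0+0+0+0+0+0 mod 2 = 0
  c[29] = d·G[:,29] = (10100110001001100011011001)·(00000000000000000000000010) mod 2 = 0+0+0+0+0+0+0+0+0+0+0+0+0+0+0+0+0+0+0+0+0+0+0+0+0+0 mod 2 = 0
  c[30] = d·G[:,30] = (10100110001001100011011001)·(00000000000000000000000001) mod 2 = 0+0+0+0+0+0+0+0+0+0+0+0+0+0+0+0+0+0+0+0+0+0+0+0+0+1 mod 2 = 1
Codeword = 1011010001100011001100011011001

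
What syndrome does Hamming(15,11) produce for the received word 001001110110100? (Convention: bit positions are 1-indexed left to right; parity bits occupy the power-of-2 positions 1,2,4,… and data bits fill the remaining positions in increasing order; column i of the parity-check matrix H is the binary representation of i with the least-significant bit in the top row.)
Syndrome s = H · r^T (mod 2), r = 001001110110100:
  s[0] = (101010101010101)·(001001110110100) mod 2 = 0+0+1+0+0+0+1+0+0+0+1+0+1+0+0 mod 2 = 0
  s[1] = (011001100110011)·(001001110110100) mod 2 = 0+0+1+0+0+1+1+0+0+1+1+0+0+0+0 mod 2 = 1
  s[2] = (000111100001111)·(001001110110100) mod 2 = 0+0+0+0+0+1+1+0+0+0+0+0+1+0+0 mod 2 = 1
  s[3] = (000000011111111)·(001001110110100) mod 2 = 0+0+0+0+0+0+0+1+0+1+1+0+1+0+0 mod 2 = 0
Syndrome = 0110
Non-zero syndrome: error at position 6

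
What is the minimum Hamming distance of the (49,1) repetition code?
d_min = 49 (the only two codewords are 0…0 and 1…1, differing in all 49 positions).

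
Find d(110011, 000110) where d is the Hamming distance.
XOR = 110101, count of 1s = 4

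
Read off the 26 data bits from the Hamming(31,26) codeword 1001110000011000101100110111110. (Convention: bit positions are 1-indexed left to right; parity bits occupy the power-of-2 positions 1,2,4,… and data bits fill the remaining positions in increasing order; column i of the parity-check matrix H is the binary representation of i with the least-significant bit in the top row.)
Parity bits occupy power-of-2 positions; data bits are at positions {3,5,6,7,9,10,11,12,13,14,15,17,18,19,20,21,22,23,24,25,26,27,28,29,30,31} (1-indexed).
Extract: c[3]=0 c[5]=1 c[6]=1 c[7]=0 c[9]=0 c[10]=0 c[11]=0 c[12]=1 c[13]=1 c[14]=0 c[15]=0 c[17]=1 c[18]=0 c[19]=1 c[20]=1 c[21]=0 c[22]=0 c[23]=1 c[24]=1 c[25]=0 c[26]=1 c[27]=1 c[28]=1 c[29]=1 c[30]=1 c[31]=0
Data = 01100001100101100110111110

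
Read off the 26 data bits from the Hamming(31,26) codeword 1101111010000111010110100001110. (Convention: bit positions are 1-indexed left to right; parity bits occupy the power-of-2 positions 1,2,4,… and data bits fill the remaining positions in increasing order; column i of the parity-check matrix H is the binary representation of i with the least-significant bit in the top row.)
Parity bits occupy power-of-2 positions; data bits are at positions {3,5,6,7,9,10,11,12,13,14,15,17,18,19,20,21,22,23,24,25,26,27,28,29,30,31} (1-indexed).
Extract: c[3]=0 c[5]=1 c[6]=1 c[7]=1 c[9]=1 c[10]=0 c[11]=0 c[12]=0 c[13]=0 c[14]=1 c[15]=1 c[17]=0 c[18]=1 c[19]=0 c[20]=1 c[21]=1 c[22]=0 c[23]=1 c[24]=0 c[25]=0 c[26]=0 c[27]=0 c[28]=1 c[29]=1 c[30]=1 c[31]=0
Data = 01111000011010110100001110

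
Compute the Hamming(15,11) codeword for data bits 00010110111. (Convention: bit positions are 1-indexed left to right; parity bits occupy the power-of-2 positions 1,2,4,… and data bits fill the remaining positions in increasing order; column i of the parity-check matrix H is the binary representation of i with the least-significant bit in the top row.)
Codeword c = d · G (mod 2), d = 00010110111:
  c[0] = d·G[:,0] = (00010110111)·(11011010101) mod 2 = 0+0+0+1+0+0+1+0+1+0+1 mod 2 = 0
  c[1] = d·G[:,1] = (00010110111)·(10110110011) mod 2 = 0+0+0+1+0+1+1+0+0+1+1 mod 2 = 1
  c[2] = d·G[:,2] = (00010110111)·(10000000000) mod 2 = 0+0+0+0+0+0+0+0+0+0+0 mod 2 = 0
  c[3] = d·G[:,3] = (00010110111)·(01110001111) mod 2 = 0+0+0+1+0+0+0+0+1+1+1 mod 2 = 0
  c[4] = d·G[:,4] = (00010110111)·(01000000000) mod 2 = 0+0+0+0+0+0+0+0+0+0+0 mod 2 = 0
  c[5] = d·G[:,5] = (00010110111)·(00100000000) mod 2 = 0+0+0+0+0+0+0+0+0+0+0 mod 2 = 0
  c[6] = d·G[:,6] = (00010110111)·(00010000000) mod 2 = 0+0+0+1+0+0+0+0+0+0+0 mod 2 = 1
  c[7] = d·G[:,7] = (00010110111)·(00001111111) mod 2 = 0+0+0+0+0+1+1+0+1+1+1 mod 2 = 1
  c[8] = d·G[:,8] = (00010110111)·(00001000000) mod 2 = 0+0+0+0+0+0+0+0+0+0+0 mod 2 = 0
  c[9] = d·G[:,9] = (00010110111)·(00000100000) mod 2 = 0+0+0+0+0+1+0+0+0+0+0 mod 2 = 1
  c[10] = d·G[:,10] = (00010110111)·(00000010000) mod 2 = 0+0+0+0+0+0+1+0+0+0+0 mod 2 = 1
  c[11] = d·G[:,11] = (00010110111)·(00000001000) mod 2 = 0+0+0+0+0+0+0+0+0+0+0 mod 2 = 0
  c[12] = d·G[:,12] = (00010110111)·(00000000100) mod 2 = 0+0+0+0+0+0+0+0+1+0+0 mod 2 = 1
  c[13] = d·G[:,13] = (00010110111)·(00000000010) mod 2 = 0+0+0+0+0+0+0+0+0+1+0 mod 2 = 1
  c[14] = d·G[:,14] = (00010110111)·(00000000001) mod 2 = 0+0+0+0+0+0+0+0+0+0+1 mod 2 = 1
Codeword = 010000110110111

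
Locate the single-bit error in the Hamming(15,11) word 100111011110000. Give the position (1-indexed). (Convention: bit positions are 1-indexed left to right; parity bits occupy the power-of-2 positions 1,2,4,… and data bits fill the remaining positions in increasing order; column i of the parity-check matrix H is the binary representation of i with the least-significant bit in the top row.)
Syndrome s = H · r^T (mod 2), r = 100111011110000:
  s[0] = (101010101010101)·(100111011110000) mod 2 = 1+0+0+0+1+0+0+0+1+0+1+0+0+0+0 mod 2 = 0
  s[1] = (011001100110011)·(100111011110000) mod 2 = 0+0+0+0+0+1+0+0+0+1+1+0+0+0+0 mod 2 = 1
  s[2] = (000111100001111)·(100111011110000) mod 2 = 0+0+0+1+1+1+0+0+0+0+0+0+0+0+0 mod 2 = 1
  s[3] = (000000011111111)·(100111011110000) mod 2 = 0+0+0+0+0+0+0+1+1+1+1+0+0+0+0 mod 2 = 0
Syndrome = 0110
Column i of H is the binary representation of i, so the syndrome is the binary index of the flipped bit.
Read s = 0110 with s[0] as LSB: 0·2^0 + 1·2^1 + 1·2^2 + 0·2^3 = 6.
Error is at bit position 6.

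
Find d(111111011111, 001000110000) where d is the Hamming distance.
XOR = 110111101111, count of 1s = 10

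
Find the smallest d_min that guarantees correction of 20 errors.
Correcting t errors requires d_min ≥ 2t + 1 = 2·20 + 1 = 41.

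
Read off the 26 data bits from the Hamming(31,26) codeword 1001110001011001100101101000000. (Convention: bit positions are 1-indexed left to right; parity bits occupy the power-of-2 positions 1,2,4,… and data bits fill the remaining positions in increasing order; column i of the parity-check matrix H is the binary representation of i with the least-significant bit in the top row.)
Parity bits occupy power-of-2 positions; data bits are at positions {3,5,6,7,9,10,11,12,13,14,15,17,18,19,20,21,22,23,24,25,26,27,28,29,30,31} (1-indexed).
Extract: c[3]=0 c[5]=1 c[6]=1 c[7]=0 c[9]=0 c[10]=1 c[11]=0 c[12]=1 c[13]=1 c[14]=0 c[15]=0 c[17]=1 c[18]=0 c[19]=0 c[20]=1 c[21]=0 c[22]=1 c[23]=1 c[24]=0 c[25]=1 c[26]=0 c[27]=0 c[28]=0 c[29]=0 c[30]=0 c[31]=0
Data = 01100101100100101101000000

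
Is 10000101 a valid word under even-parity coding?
Sum of all bits: 1+0+0+0+0+1+0+1 = 3; 3 mod 2 = 1. Result is 1 → parity error detected.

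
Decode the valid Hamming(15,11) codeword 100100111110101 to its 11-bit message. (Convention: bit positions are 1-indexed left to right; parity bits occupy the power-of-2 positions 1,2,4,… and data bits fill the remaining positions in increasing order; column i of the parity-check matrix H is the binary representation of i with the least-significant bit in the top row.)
Parity bits occupy power-of-2 positions; data bits are at positions {3,5,6,7,9,10,11,12,13,14,15} (1-indexed).
Extract: c[3]=0 c[5]=0 c[6]=0 c[7]=1 c[9]=1 c[10]=1 c[11]=1 c[12]=0 c[13]=1 c[14]=0 c[15]=1
Data = 00011110101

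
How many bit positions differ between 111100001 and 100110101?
XOR = 011010100, count of 1s = 4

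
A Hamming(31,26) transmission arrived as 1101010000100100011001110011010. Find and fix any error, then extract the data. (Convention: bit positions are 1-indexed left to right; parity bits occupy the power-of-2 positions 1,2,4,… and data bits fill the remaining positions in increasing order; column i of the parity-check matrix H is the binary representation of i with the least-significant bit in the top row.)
Syndrome s = H · r^T (mod 2), r = 1101010000100100011001110011010:
  s[0] = (1010101010101010101010101010101)·(1101010000100100011001110011010) mod 2 = 1+0+0+0+0+0+0+0+0+0+1+0+0+0+0+0+0+0+1+0+0+0+1+0+0+0+1+0+0+0+0 mod 2 = 1
  s[1] = (0110011001100110011001100110011)·(1101010000100100011001110011010) mod 2 = 0+1+0+0+0+1+0+0+0+0+1+0+0+1+0+0+0+1+1+0+0+1+1+0+0+0+1+0+0+1+0 mod 2 = 0
  s[2] = (0001111000011110000111100001111)·(1101010000100100011001110011010) mod 2 = 0+0+0+1+0+1+0+0+0+0+0+0+0+1+0+0+0+0+0+0+0+1+1+0+0+0+0+1+0+1+0 mod 2 = 1
  s[3] = (0000000111111110000000011111111)·(1101010000100100011001110011010) mod 2 = 0+0+0+0+0+0+0+0+0+0+1+0+0+1+0+0+0+0+0+0+0+0+0+1+0+0+1+1+0+1+0 mod 2 = 0
  s[4] = (0000000000000001111111111111111)·(1101010000100100011001110011010) mod 2 = 0+0+0+0+0+0+0+0+0+0+0+0+0+0+0+0+0+1+1+0+0+1+1+1+0+0+1+1+0+1+0 mod 2 = 0
Syndrome = 10100
Column 5 of H equals this syndrome → error at bit 5 (1-indexed).
Flip bit 5: 1101010000100100011001110011010 → 1101110000100100011001110011010
Extract data bits at positions {3,5,6,7,9,10,11,12,13,14,15,17,18,19,20,21,22,23,24,25,26,27,28,29,30,31}: 01100010010011001110011010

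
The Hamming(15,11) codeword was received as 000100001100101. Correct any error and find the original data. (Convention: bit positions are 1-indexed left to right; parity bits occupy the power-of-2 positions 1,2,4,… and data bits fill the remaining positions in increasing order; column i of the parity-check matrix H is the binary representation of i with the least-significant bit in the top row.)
Syndrome s = H · r^T (mod 2), r = 000100001100101:
  s[0] = (101010101010101)·(000100001100101) mod 2 = 0+0+0+0+0+0+0+0+1+0+0+0+1+0+1 mod 2 = 1
  s[1] = (011001100110011)·(000100001100101) mod 2 = 0+0+0+0+0+0+0+0+0+1+0+0+0+0+1 mod 2 = 0
  s[2] = (000111100001111)·(000100001100101) mod 2 = 0+0+0+1+0+0+0+0+0+0+0+0+1+0+1 mod 2 = 1
  s[3] = (000000011111111)·(000100001100101) mod 2 = 0+0+0+0+0+0+0+0+1+1+0+0+1+0+1 mod 2 = 0
Syndrome = 1010
Column 5 of H equals this syndrome → error at bit 5 (1-indexed).
Flip bit 5: 000100001100101 → 000110001100101
Extract data bits at positions {3,5,6,7,9,10,11,12,13,14,15}: 01001100101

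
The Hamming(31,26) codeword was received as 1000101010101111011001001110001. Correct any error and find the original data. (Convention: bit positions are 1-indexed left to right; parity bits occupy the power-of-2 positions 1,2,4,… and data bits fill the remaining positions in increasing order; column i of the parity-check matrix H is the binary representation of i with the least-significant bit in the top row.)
Syndrome s = H · r^T (mod 2), r = 1000101010101111011001001110001:
  s[0] = (1010101010101010101010101010101)·(1000101010101111011001001110001) mod 2 = 1+0+0+0+1+0+1+0+1+0+1+0+1+0+1+0+0+0+1+0+0+0+0+0+1+0+1+0+0+0+1 mod 2 = 1
  s[1] = (0110011001100110011001100110011)·(1000101010101111011001001110001) mod 2 = 0+0+0+0+0+0+1+0+0+0+1+0+0+1+1+0+0+1+1+0+0+1+0+0+0+1+1+0+0+0+1 mod 2 = 0
  s[2] = (0001111000011110000111100001111)·(1000101010101111011001001110001) mod 2 = 0+0+0+0+1+0+1+0+0+0+0+0+1+1+1+0+0+0+0+0+0+1+0+0+0+0+0+0+0+0+1 mod 2 = 1
  s[3] = (0000000111111110000000011111111)·(1000101010101111011001001110001) mod 2 = 0+0+0+0+0+0+0+0+1+0+1+0+1+1+1+0+0+0+0+0+0+0+0+0+1+1+1+0+0+0+1 mod 2 = 1
  s[4] = (0000000000000001111111111111111)·(1000101010101111011001001110001) mod 2 = 0+0+0+0+0+0+0+0+0+0+0+0+0+0+0+1+0+1+1+0+0+1+0+0+1+1+1+0+0+0+1 mod 2 = 0
Syndrome = 10110
Column 13 of H equals this syndrome → error at bit 13 (1-indexed).
Flip bit 13: 1000101010101111011001001110001 → 1000101010100111011001001110001
Extract data bits at positions {3,5,6,7,9,10,11,12,13,14,15,17,18,19,20,21,22,23,24,25,26,27,28,29,30,31}: 01011010011011001001110001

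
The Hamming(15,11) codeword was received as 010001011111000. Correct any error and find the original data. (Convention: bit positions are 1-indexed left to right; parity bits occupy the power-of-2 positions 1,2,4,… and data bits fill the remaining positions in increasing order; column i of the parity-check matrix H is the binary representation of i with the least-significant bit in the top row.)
Syndrome s = H · r^T (mod 2), r = 010001011111000:
  s[0] = (101010101010101)·(010001011111000) mod 2 = 0+0+0+0+0+0+0+0+1+0+1+0+0+0+0 mod 2 = 0
  s[1] = (011001100110011)·(010001011111000) mod 2 = 0+1+0+0+0+1+0+0+0+1+1+0+0+0+0 mod 2 = 0
  s[2] = (000111100001111)·(010001011111000) mod 2 = 0+0+0+0+0+1+0+0+0+0+0+1+0+0+0 mod 2 = 0
  s[3] = (000000011111111)·(010001011111000) mod 2 = 0+0+0+0+0+0+0+1+1+1+1+1+0+0+0 mod 2 = 1
Syndrome = 0001
Column 8 of H equals this syndrome → error at bit 8 (1-indexed).
Flip bit 8: 010001011111000 → 010001001111000
Extract data bits at positions {3,5,6,7,9,10,11,12,13,14,15}: 00101111000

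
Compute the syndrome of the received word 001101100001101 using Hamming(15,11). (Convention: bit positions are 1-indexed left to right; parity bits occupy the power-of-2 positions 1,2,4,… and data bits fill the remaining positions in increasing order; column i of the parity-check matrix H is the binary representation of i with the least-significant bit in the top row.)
Syndrome s = H · r^T (mod 2), r = 001101100001101:
  s[0] = (101010101010101)·(001101100001101) mod 2 = 0+0+1+0+0+0+1+0+0+0+0+0+1+0+1 mod 2 = 0
  s[1] = (011001100110011)·(001101100001101) mod 2 = 0+0+1+0+0+1+1+0+0+0+0+0+0+0+1 mod 2 = 0
  s[2] = (000111100001111)·(001101100001101) mod 2 = 0+0+0+1+0+1+1+0+0+0+0+1+1+0+1 mod 2 = 0
  s[3] = (000000011111111)·(001101100001101) mod 2 = 0+0+0+0+0+0+0+0+0+0+0+1+1+0+1 mod 2 = 1
Syndrome = 0001
Non-zero syndrome: error at position 8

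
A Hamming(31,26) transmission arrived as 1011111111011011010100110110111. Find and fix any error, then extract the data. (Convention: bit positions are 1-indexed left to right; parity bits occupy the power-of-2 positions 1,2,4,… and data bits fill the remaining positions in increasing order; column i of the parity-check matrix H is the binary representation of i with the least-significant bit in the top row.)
Syndrome s = H · r^T (mod 2), r = 1011111111011011010100110110111:
  s[0] = (1010101010101010101010101010101)·(1011111111011011010100110110111) mod 2 = 1+0+1+0+1+0+1+0+1+0+0+0+1+0+1+0+0+0+0+0+0+0+1+0+0+0+1+0+1+0+1 mod 2 = 1
  s[1] = (0110011001100110011001100110011)·(1011111111011011010100110110111) mod 2 = 0+0+1+0+0+1+1+0+0+1+0+0+0+0+1+0+0+1+0+0+0+0+1+0+0+1+1+0+0+1+1 mod 2 = 1
  s[2] = (0001111000011110000111100001111)·(1011111111011011010100110110111) mod 2 = 0+0+0+1+1+1+1+0+0+0+0+1+1+0+1+0+0+0+0+1+0+0+1+0+0+0+0+0+1+1+1 mod 2 = 0
  s[3] = (0000000111111110000000011111111)·(1011111111011011010100110110111) mod 2 = 0+0+0+0+0+0+0+1+1+1+0+1+1+0+1+0+0+0+0+0+0+0+0+1+0+1+1+0+1+1+1 mod 2 = 0
  s[4] = (0000000000000001111111111111111)·(1011111111011011010100110110111) mod 2 = 0+0+0+0+0+0+0+0+0+0+0+0+0+0+0+1+0+1+0+1+0+0+1+1+0+1+1+0+1+1+1 mod 2 = 0
Syndrome = 11000
Column 3 of H equals this syndrome → error at bit 3 (1-indexed).
Flip bit 3: 1011111111011011010100110110111 → 1001111111011011010100110110111
Extract data bits at positions {3,5,6,7,9,10,11,12,13,14,15,17,18,19,20,21,22,23,24,25,26,27,28,29,30,31}: 01111101101010100110110111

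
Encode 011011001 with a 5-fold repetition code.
Repeat each bit 5× and concatenate:
0→00000  1→11111  1→11111  0→00000  1→11111  1→11111  0→00000  0→00000  1→11111
Codeword = 000001111111111000001111111111000000000011111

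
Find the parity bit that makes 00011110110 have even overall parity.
Sum of data bits: 0+0+0+1+1+1+1+0+1+1+0 = 6.
6 mod 2 = 0, so parity bit = 0.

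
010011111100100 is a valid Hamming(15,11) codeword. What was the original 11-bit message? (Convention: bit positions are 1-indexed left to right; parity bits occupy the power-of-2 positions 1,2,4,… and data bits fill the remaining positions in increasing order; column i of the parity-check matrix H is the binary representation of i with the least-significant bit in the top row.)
Parity bits occupy power-of-2 positions; data bits are at positions {3,5,6,7,9,10,11,12,13,14,15} (1-indexed).
Extract: c[3]=0 c[5]=1 c[6]=1 c[7]=1 c[9]=1 c[10]=1 c[11]=0 c[12]=0 c[13]=1 c[14]=0 c[15]=0
Data = 01111100100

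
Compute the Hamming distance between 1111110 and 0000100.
XOR = 1111010, count of 1s = 5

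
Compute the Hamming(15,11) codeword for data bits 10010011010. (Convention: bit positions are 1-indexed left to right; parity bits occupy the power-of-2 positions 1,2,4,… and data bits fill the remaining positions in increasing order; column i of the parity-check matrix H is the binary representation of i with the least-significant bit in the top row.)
Codeword c = d · G (mod 2), d = 10010011010:
  c[0] = d·G[:,0] = (10010011010)·(11011010101) mod 2 = 1+0+0+1+0+0+1+0+0+0+0 mod 2 = 1
  c[1] = d·G[:,1] = (10010011010)·(10110110011) mod 2 = 1+0+0+1+0+0+1+0+0+1+0 mod 2 = 0
  c[2] = d·G[:,2] = (10010011010)·(10000000000) mod 2 = 1+0+0+0+0+0+0+0+0+0+0 mod 2 = 1
  c[3] = d·G[:,3] = (10010011010)·(01110001111) mod 2 = 0+0+0+1+0+0+0+1+0+1+0 mod 2 = 1
  c[4] = d·G[:,4] = (10010011010)·(01000000000) mod 2 = 0+0+0+0+0+0+0+0+0+0+0 mod 2 = 0
  c[5] = d·G[:,5] = (10010011010)·(00100000000) mod 2 = 0+0+0+0+0+0+0+0+0+0+0 mod 2 = 0
  c[6] = d·G[:,6] = (10010011010)·(00010000000) mod 2 = 0+0+0+1+0+0+0+0+0+0+0 mod 2 = 1
  c[7] = d·G[:,7] = (10010011010)·(00001111111) mod 2 = 0+0+0+0+0+0+1+1+0+1+0 mod 2 = 1
  c[8] = d·G[:,8] = (10010011010)·(00001000000) mod 2 = 0+0+0+0+0+0+0+0+0+0+0 mod 2 = 0
  c[9] = d·G[:,9] = (10010011010)·(00000100000) mod 2 = 0+0+0+0+0+0+0+0+0+0+0 mod 2 = 0
  c[10] = d·G[:,10] = (10010011010)·(00000010000) mod 2 = 0+0+0+0+0+0+1+0+0+0+0 mod 2 = 1
  c[11] = d·G[:,11] = (10010011010)·(00000001000) mod 2 = 0+0+0+0+0+0+0+1+0+0+0 mod 2 = 1
  c[12] = d·G[:,12] = (10010011010)·(00000000100) mod 2 = 0+0+0+0+0+0+0+0+0+0+0 mod 2 = 0
  c[13] = d·G[:,13] = (10010011010)·(00000000010) mod 2 = 0+0+0+0+0+0+0+0+0+1+0 mod 2 = 1
  c[14] = d·G[:,14] = (10010011010)·(00000000001) mod 2 = 0+0+0+0+0+0+0+0+0+0+0 mod 2 = 0
Codeword = 101100110011010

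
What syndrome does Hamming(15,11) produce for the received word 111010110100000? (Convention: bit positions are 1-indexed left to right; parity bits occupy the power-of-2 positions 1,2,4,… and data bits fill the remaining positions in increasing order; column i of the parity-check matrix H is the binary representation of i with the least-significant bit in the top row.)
Syndrome s = H · r^T (mod 2), r = 111010110100000:
  s[0] = (101010101010101)·(111010110100000) mod 2 = 1+0+1+0+1+0+1+0+0+0+0+0+0+0+0 mod 2 = 0
  s[1] = (011001100110011)·(111010110100000) mod 2 = 0+1+1+0+0+0+1+0+0+1+0+0+0+0+0 mod 2 = 0
  s[2] = (000111100001111)·(111010110100000) mod 2 = 0+0+0+0+1+0+1+0+0+0+0+0+0+0+0 mod 2 = 0
  s[3] = (000000011111111)·(111010110100000) mod 2 = 0+0+0+0+0+0+0+1+0+1+0+0+0+0+0 mod 2 = 0
Syndrome = 0000
s = 0: no error detected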